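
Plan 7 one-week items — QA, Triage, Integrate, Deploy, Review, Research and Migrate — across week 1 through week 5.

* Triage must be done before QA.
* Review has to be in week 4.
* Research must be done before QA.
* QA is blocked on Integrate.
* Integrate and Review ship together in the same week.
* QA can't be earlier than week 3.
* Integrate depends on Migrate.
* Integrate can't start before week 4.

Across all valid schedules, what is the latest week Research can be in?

week 4

Downstream work caps Research at week 4.
Research at week 4 is achievable: Migrate=week 1, Deploy=week 1, Review=week 4, Research=week 4, QA=week 5, Integrate=week 4, Triage=week 1.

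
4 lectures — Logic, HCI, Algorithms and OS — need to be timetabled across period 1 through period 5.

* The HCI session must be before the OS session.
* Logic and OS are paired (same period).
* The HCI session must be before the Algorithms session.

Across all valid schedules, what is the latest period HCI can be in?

period 4

Downstream work caps HCI at period 4.
HCI at period 4 is achievable: OS in period 5, Algorithms in period 5, Logic in period 5, HCI in period 4.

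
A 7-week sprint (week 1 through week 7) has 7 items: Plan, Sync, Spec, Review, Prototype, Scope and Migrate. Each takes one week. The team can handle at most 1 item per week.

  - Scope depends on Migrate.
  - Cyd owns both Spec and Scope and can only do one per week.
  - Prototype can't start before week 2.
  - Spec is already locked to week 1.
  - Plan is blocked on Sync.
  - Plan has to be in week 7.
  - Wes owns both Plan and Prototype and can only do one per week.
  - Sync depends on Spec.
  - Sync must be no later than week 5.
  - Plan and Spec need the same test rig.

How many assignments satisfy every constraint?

Splitting on Sync: it can be week 2 (12), week 3 (12), week 4 (12), week 5 (12). Listing each branch's schedules as (Plan, Spec, Review, Prototype, Scope, Migrate) by week number:
Sync=week 2: (7,1,3,4,6,5) (7,1,3,5,6,4) (7,1,3,6,5,4) (7,1,4,3,6,5) (7,1,4,5,6,3) (7,1,4,6,5,3) (7,1,5,3,6,4) (7,1,5,4,6,3) (7,1,5,6,4,3) (7,1,6,3,5,4) (7,1,6,4,5,3) (7,1,6,5,4,3) — 12.
Sync=week 3: (7,1,2,4,6,5) (7,1,2,5,6,4) (7,1,2,6,5,4) (7,1,4,2,6,5) (7,1,4,5,6,2) (7,1,4,6,5,2) (7,1,5,2,6,4) (7,1,5,4,6,2) (7,1,5,6,4,2) (7,1,6,2,5,4) (7,1,6,4,5,2) (7,1,6,5,4,2) — 12.
Sync=week 4: (7,1,2,3,6,5) (7,1,2,5,6,3) (7,1,2,6,5,3) (7,1,3,2,6,5) (7,1,3,5,6,2) (7,1,3,6,5,2) (7,1,5,2,6,3) (7,1,5,3,6,2) (7,1,5,6,3,2) (7,1,6,2,5,3) (7,1,6,3,5,2) (7,1,6,5,3,2) — 12.
Sync=week 5: (7,1,2,3,6,4) (7,1,2,4,6,3) (7,1,2,6,4,3) (7,1,3,2,6,4) (7,1,3,4,6,2) (7,1,3,6,4,2) (7,1,4,2,6,3) (7,1,4,3,6,2) (7,1,4,6,3,2) (7,1,6,2,4,3) (7,1,6,3,4,2) (7,1,6,4,3,2) — 12.
Summing: 12 + 12 + 12 + 12 = 48.

48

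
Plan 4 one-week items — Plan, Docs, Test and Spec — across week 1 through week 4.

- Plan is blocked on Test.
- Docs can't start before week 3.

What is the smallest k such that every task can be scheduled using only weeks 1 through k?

3 weeks

The precedence chain requires at least 2 distinct weeks.
Docs can't be placed before week 3, so the schedule must run through at least week 3.
3 works (last occupied week: week 3): for example Spec -> week 1; Plan -> week 2; Test -> week 1; Docs -> week 3.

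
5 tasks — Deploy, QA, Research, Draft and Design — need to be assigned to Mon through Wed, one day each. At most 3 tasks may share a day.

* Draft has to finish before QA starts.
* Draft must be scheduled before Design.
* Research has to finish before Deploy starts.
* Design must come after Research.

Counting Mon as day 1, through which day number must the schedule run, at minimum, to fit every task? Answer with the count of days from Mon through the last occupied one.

2

The precedence chain requires at least 2 distinct days.
With at most 3 per day and 5 tasks, at least 2 days are needed.
2 works (last occupied day: Tue): for example Research in Mon; Design in Tue; Deploy in Tue; QA in Tue; Draft in Mon.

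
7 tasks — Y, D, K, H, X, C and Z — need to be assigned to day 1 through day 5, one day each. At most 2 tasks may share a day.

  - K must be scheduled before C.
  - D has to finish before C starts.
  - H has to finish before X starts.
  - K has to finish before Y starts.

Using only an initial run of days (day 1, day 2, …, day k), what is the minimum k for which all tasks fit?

4

The precedence chain requires at least 2 distinct days.
With at most 2 per day and 7 tasks, at least 4 days are needed.
4 works (last occupied day: day 4): for example H in day 3; K in day 1; C in day 2; Z in day 3; X in day 4; Y in day 2; D in day 1.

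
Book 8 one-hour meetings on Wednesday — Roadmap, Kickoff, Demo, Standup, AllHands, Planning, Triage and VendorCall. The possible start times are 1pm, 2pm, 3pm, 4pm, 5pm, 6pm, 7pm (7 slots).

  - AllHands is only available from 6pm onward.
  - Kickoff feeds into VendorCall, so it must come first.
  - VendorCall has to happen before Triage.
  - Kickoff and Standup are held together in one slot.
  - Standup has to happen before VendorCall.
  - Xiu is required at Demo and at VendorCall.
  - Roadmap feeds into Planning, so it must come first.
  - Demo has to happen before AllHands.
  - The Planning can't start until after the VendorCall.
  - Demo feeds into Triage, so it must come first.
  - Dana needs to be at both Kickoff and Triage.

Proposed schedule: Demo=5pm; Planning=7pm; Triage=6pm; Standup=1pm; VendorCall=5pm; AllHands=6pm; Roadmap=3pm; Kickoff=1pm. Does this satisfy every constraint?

Invalid. Xiu is required at Demo and at VendorCall.

Demo has to happen before AllHands — holds.
Dana needs to be at both Kickoff and Triage — holds.
AllHands is only available from 6pm onward — holds.
Xiu is required at Demo and at VendorCall — violated.
Kickoff feeds into VendorCall, so it must come first — holds.
Roadmap feeds into Planning, so it must come first — holds.
VendorCall has to happen before Triage — holds.
The Planning can't start until after the VendorCall — holds.
Demo feeds into Triage, so it must come first — holds.
Kickoff and Standup are held together in one slot — holds.
Standup has to happen before VendorCall — holds.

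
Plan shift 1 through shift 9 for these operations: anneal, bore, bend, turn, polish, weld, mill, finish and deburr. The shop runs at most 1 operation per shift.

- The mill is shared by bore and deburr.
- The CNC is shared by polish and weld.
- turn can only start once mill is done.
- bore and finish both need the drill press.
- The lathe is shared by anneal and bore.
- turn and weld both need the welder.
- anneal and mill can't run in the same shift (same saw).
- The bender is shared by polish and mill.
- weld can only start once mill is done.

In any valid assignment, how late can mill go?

Downstream work caps mill at shift 8.
mill at shift 7 is achievable: anneal in shift 1; bend in shift 3; polish in shift 4; bore in shift 2; deburr in shift 6; mill in shift 7; weld in shift 9; finish in shift 5; turn in shift 8.
Nothing later works — the conflict and capacity constraints rule out every shift after shift 7.

shift 7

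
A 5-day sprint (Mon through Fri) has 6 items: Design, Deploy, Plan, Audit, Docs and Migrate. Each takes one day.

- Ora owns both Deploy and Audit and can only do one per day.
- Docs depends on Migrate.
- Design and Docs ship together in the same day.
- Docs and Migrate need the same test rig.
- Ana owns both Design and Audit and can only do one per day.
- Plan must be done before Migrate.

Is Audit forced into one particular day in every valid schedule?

No

Audit can be Mon (e.g. Design in Wed, Deploy in Tue, Migrate in Tue, Plan in Mon, Audit in Mon, Docs in Wed) or Tue (e.g. Audit in Tue; Migrate in Tue; Plan in Mon; Design in Wed; Docs in Wed; Deploy in Mon).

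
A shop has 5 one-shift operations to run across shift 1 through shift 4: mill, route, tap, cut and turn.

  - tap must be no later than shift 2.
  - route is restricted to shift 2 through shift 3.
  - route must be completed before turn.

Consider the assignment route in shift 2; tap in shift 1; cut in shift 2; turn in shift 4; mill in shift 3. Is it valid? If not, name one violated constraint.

route is restricted to shift 2 through shift 3 — holds.
route must be completed before turn — holds.
tap must be no later than shift 2 — holds.

Valid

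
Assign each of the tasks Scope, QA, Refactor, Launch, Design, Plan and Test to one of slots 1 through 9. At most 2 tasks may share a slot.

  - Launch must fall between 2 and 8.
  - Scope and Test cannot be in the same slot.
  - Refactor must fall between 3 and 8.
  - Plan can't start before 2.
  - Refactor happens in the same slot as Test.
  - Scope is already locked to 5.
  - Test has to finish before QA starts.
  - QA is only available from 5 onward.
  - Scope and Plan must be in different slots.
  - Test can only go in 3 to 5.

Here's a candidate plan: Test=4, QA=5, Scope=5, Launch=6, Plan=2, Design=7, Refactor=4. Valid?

Refactor happens in the same slot as Test — holds.
QA is only available from 5 onward — holds.
Plan can't start before 2 — holds.
Scope is already locked to 5 — holds.
Test can only go in 3 to 5 — holds.
Scope and Test cannot be in the same slot — holds.
Launch must fall between 2 and 8 — holds.
At most 2 tasks may share a slot — holds.
Refactor must fall between 3 and 8 — holds.
Scope and Plan must be in different slots — holds.
Test has to finish before QA starts — holds.

Yes, all constraints hold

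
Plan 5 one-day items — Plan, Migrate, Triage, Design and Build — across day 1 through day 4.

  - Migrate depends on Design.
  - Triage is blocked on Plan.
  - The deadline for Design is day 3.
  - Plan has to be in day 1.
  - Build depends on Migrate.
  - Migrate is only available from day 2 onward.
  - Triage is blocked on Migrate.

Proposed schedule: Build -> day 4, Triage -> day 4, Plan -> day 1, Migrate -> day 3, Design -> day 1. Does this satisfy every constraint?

The deadline for Design is day 3 — holds.
Migrate depends on Design — holds.
Migrate is only available from day 2 onward — holds.
Triage is blocked on Migrate — holds.
Plan has to be in day 1 — holds.
Build depends on Migrate — holds.
Triage is blocked on Plan — holds.

Valid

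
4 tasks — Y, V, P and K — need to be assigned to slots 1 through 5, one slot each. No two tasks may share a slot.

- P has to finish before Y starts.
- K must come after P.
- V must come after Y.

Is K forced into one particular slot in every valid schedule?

No

K can be 2 (e.g. K=2; P=1; Y=3; V=4) or 3 (e.g. Y -> 2; K -> 3; V -> 4; P -> 1).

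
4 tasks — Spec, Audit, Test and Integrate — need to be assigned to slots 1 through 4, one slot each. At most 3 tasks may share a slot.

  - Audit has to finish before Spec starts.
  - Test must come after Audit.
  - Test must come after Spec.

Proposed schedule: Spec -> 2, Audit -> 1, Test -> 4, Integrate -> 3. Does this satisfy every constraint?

Test must come after Audit — holds.
Test must come after Spec — holds.
Audit has to finish before Spec starts — holds.
At most 3 tasks may share a slot — holds.

Yes, all constraints hold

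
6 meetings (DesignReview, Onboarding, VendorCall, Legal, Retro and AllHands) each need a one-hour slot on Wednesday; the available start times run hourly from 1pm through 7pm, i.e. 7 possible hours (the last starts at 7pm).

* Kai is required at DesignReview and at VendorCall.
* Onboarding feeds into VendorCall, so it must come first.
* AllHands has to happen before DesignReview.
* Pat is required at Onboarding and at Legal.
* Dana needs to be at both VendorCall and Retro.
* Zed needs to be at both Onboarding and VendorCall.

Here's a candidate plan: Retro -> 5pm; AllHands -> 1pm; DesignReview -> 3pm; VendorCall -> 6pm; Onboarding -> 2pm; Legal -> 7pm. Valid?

AllHands has to happen before DesignReview — holds.
Onboarding feeds into VendorCall, so it must come first — holds.
Dana needs to be at both VendorCall and Retro — holds.
Pat is required at Onboarding and at Legal — holds.
Zed needs to be at both Onboarding and VendorCall — holds.
Kai is required at DesignReview and at VendorCall — holds.

Yes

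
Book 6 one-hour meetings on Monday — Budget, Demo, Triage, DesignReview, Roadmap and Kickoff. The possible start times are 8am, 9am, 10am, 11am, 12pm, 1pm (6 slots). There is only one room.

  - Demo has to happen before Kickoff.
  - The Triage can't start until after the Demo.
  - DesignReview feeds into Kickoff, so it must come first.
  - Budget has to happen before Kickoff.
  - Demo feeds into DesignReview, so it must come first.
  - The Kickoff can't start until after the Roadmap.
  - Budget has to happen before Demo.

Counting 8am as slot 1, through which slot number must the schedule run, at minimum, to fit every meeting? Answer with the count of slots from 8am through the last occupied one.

6 slots

The precedence chain requires at least 4 distinct slots.
With at most 1 per slot and 6 meetings, at least 6 slots are needed.
6 works (last occupied slot: 1pm): for example Roadmap -> 11am, Kickoff -> 12pm, Budget -> 8am, DesignReview -> 10am, Triage -> 1pm, Demo -> 9am.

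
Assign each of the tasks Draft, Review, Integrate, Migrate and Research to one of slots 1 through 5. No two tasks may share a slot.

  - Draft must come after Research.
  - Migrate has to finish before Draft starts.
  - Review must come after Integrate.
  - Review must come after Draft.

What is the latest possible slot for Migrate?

Downstream work caps Migrate at 3.
Migrate at 3 is achievable: Research -> 2, Review -> 5, Integrate -> 1, Migrate -> 3, Draft -> 4.

3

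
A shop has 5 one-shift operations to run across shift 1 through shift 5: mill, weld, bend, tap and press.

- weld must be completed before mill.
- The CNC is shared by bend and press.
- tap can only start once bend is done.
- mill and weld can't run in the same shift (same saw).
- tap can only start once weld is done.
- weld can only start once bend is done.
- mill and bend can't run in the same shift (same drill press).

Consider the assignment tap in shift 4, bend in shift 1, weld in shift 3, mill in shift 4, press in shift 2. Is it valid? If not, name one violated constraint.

Yes, all constraints hold

tap can only start once weld is done — holds.
weld can only start once bend is done — holds.
The CNC is shared by bend and press — holds.
mill and weld can't run in the same shift (same saw) — holds.
mill and bend can't run in the same shift (same drill press) — holds.
tap can only start once bend is done — holds.
weld must be completed before mill — holds.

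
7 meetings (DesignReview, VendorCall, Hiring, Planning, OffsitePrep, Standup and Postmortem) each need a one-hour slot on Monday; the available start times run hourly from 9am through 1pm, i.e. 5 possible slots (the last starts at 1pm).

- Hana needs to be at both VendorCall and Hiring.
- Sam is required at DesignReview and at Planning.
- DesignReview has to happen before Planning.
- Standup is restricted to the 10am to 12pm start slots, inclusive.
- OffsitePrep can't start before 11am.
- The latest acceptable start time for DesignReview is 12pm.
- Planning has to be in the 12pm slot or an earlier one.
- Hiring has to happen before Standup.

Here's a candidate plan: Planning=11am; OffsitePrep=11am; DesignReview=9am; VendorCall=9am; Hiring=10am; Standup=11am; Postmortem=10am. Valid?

Yes, all constraints hold

Standup is restricted to the 10am to 12pm start slots, inclusive — holds.
Hana needs to be at both VendorCall and Hiring — holds.
Sam is required at DesignReview and at Planning — holds.
Planning has to be in the 12pm slot or an earlier one — holds.
OffsitePrep can't start before 11am — holds.
The latest acceptable start time for DesignReview is 12pm — holds.
Hiring has to happen before Standup — holds.
DesignReview has to happen before Planning — holds.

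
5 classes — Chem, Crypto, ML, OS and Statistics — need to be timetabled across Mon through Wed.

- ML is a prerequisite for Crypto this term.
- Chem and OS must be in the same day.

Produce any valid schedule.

ML in Mon; Chem in Mon; Crypto in Tue; Statistics in Mon; OS in Mon

Checking: ML(Mon) before Crypto(Tue); Chem = OS = Mon.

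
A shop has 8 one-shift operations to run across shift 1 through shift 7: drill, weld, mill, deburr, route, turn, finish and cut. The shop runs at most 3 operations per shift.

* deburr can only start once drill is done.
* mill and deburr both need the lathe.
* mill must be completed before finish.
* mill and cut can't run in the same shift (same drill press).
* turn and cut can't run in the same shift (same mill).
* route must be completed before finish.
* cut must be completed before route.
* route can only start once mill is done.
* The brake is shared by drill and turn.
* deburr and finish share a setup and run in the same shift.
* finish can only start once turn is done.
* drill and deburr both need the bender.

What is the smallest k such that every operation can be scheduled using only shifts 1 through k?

The precedence chain requires at least 3 distinct shifts.
With at most 3 per shift and 8 operations, at least 3 shifts are needed.
Could 3 shifts be enough, i.e. nothing placed later than shift 3? No: finish must come after route (at shift 1 or later) → {shift 2, shift 3}; route must come before finish (at shift 3 or earlier) → {shift 1, shift 2}; route must come after mill (at shift 1 or later) → {shift 2}; mill must come before route (at shift 2 or earlier) → {shift 1}; cut must come before route (at shift 2 or earlier) → {shift 1}; cut can't share with mill (shift 1) → nothing is left.
So 3 shifts is not enough.
4 works (last occupied shift: shift 4): for example route in shift 3, drill in shift 1, deburr in shift 4, cut in shift 2, turn in shift 3, mill in shift 1, finish in shift 4, weld in shift 1.

4 shifts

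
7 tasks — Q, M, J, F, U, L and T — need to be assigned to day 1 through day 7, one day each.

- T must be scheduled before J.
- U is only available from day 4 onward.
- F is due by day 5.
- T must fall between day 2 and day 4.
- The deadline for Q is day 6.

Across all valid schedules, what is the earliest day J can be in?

Precedence pushes J to at least day 3.
J at day 3 is achievable: M in day 1; J in day 3; L in day 1; T in day 2; F in day 1; Q in day 1; U in day 4.

day 3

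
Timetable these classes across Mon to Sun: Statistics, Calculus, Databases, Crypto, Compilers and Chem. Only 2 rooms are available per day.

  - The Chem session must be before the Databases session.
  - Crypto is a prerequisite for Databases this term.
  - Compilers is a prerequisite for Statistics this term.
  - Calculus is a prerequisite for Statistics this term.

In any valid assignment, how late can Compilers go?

Sat

Downstream work caps Compilers at Sat.
Compilers at Sat is achievable: Chem -> Mon; Databases -> Tue; Calculus -> Tue; Compilers -> Sat; Statistics -> Sun; Crypto -> Mon.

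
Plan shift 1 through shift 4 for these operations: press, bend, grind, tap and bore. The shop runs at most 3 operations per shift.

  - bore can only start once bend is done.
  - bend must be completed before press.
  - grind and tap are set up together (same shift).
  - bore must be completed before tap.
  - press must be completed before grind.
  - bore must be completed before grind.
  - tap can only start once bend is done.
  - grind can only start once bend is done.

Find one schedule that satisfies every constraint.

press in shift 2, grind in shift 3, bore in shift 2, bend in shift 1, tap in shift 3

Checking: bend(shift 1) before press(shift 2); bend(shift 1) before bore(shift 2); press(shift 2) before grind(shift 3); bore(shift 2) before tap(shift 3); bend(shift 1) before grind(shift 3); bend(shift 1) before tap(shift 3); bore(shift 2) before grind(shift 3); grind = tap = shift 3; max 2 per shift (cap 3).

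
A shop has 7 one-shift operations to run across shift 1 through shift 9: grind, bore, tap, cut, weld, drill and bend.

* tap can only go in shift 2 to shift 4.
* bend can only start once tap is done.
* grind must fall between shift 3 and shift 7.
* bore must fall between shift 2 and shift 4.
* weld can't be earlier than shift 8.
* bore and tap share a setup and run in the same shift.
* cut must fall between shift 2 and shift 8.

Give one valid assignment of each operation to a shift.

grind -> shift 3; drill -> shift 1; cut -> shift 2; tap -> shift 2; weld -> shift 8; bend -> shift 3; bore -> shift 2

Checking: tap(shift 2) before bend(shift 3); bore = tap = shift 2; cut=shift 2 in [shift 2,shift 8]; tap=shift 2 in [shift 2,shift 4]; grind=shift 3 in [shift 3,shift 7]; weld=shift 8 in [shift 8,shift 9]; bore=shift 2 in [shift 2,shift 4].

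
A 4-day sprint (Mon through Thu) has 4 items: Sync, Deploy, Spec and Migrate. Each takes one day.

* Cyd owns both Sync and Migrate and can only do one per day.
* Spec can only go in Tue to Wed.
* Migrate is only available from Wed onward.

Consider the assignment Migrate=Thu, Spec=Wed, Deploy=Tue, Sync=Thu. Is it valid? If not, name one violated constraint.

Cyd owns both Sync and Migrate and can only do one per day — violated.
Migrate is only available from Wed onward — holds.
Spec can only go in Tue to Wed — holds.

Invalid. Cyd owns both Sync and Migrate and can only do one per day.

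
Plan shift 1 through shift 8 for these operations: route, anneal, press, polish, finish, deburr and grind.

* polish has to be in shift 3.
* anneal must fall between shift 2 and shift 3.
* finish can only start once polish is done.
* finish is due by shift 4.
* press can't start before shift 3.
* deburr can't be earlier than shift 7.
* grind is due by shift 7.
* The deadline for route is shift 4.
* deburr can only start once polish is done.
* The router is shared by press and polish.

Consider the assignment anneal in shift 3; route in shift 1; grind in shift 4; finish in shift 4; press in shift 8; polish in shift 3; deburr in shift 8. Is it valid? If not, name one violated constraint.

Valid

anneal must fall between shift 2 and shift 3 — holds.
deburr can't be earlier than shift 7 — holds.
finish is due by shift 4 — holds.
finish can only start once polish is done — holds.
grind is due by shift 7 — holds.
The deadline for route is shift 4 — holds.
press can't start before shift 3 — holds.
The router is shared by press and polish — holds.
polish has to be in shift 3 — holds.
deburr can only start once polish is done — holds.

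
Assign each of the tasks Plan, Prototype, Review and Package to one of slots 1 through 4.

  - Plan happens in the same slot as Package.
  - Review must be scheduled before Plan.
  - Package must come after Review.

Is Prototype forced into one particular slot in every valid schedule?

No

Prototype can be 1 (e.g. Prototype in 1, Package in 2, Plan in 2, Review in 1) or 2 (e.g. Package -> 2, Prototype -> 2, Plan -> 2, Review -> 1).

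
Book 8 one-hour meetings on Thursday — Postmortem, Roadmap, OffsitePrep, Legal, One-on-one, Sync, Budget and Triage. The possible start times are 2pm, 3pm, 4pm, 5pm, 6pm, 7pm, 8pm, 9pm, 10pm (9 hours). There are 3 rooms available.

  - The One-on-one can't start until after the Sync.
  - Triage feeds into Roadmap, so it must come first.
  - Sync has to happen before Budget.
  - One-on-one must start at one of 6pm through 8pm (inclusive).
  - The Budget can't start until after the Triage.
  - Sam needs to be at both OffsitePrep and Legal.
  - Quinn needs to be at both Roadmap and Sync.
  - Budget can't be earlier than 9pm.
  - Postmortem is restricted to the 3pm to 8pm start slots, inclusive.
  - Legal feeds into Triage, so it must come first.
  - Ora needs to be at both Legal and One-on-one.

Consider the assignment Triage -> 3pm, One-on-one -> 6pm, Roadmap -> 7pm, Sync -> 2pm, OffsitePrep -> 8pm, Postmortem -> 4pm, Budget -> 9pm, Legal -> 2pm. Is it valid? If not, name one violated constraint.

Sync has to happen before Budget — holds.
Budget can't be earlier than 9pm — holds.
Postmortem is restricted to the 3pm to 8pm start slots, inclusive — holds.
The Budget can't start until after the Triage — holds.
The One-on-one can't start until after the Sync — holds.
Legal feeds into Triage, so it must come first — holds.
One-on-one must start at one of 6pm through 8pm (inclusive) — holds.
Quinn needs to be at both Roadmap and Sync — holds.
Sam needs to be at both OffsitePrep and Legal — holds.
Ora needs to be at both Legal and One-on-one — holds.
There are 3 rooms available — holds.
Triage feeds into Roadmap, so it must come first — holds.

Valid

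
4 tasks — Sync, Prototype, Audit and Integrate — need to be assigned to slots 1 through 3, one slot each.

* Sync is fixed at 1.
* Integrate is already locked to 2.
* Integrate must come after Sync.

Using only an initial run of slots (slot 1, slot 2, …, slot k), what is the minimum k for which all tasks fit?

The precedence chain requires at least 2 distinct slots.
2 works (last occupied slot: 2): for example Audit in 1; Integrate in 2; Prototype in 1; Sync in 1.

2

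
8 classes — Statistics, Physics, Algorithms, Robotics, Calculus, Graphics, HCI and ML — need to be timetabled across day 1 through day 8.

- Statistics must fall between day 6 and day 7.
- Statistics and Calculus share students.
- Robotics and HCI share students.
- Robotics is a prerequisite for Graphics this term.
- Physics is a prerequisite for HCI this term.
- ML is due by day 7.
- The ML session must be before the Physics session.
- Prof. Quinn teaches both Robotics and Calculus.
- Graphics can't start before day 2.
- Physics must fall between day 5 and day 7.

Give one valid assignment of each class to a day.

Calculus -> day 2, Graphics -> day 2, Statistics -> day 6, HCI -> day 6, Physics -> day 5, ML -> day 1, Algorithms -> day 1, Robotics -> day 1

Checking: Robotics(day 1) before Graphics(day 2); ML(day 1) before Physics(day 5); Physics(day 5) before HCI(day 6); Robotics(day 1) != HCI(day 6); Statistics(day 6) != Calculus(day 2); Robotics(day 1) != Calculus(day 2); Physics=day 5 in [day 5,day 7]; ML=day 1 in [day 1,day 7]; Statistics=day 6 in [day 6,day 7]; Graphics=day 2 in [day 2,day 8].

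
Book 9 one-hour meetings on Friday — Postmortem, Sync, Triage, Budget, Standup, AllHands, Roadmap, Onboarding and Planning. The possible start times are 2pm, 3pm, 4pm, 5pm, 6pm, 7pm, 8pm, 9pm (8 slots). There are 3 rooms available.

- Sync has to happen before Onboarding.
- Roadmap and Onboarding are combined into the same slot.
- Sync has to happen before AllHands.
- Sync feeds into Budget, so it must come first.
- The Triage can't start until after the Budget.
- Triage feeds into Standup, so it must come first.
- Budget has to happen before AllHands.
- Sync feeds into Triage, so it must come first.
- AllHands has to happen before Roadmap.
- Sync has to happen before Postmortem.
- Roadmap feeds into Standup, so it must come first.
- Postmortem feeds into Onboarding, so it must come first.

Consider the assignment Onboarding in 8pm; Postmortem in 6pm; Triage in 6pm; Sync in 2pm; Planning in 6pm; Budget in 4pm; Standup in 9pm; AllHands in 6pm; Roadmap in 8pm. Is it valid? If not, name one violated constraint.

No. There are 3 rooms available is not satisfied.

Postmortem feeds into Onboarding, so it must come first — holds.
Sync has to happen before AllHands — holds.
Triage feeds into Standup, so it must come first — holds.
Budget has to happen before AllHands — holds.
Roadmap feeds into Standup, so it must come first — holds.
AllHands has to happen before Roadmap — holds.
Sync has to happen before Onboarding — holds.
Sync feeds into Triage, so it must come first — holds.
Sync feeds into Budget, so it must come first — holds.
The Triage can't start until after the Budget — holds.
There are 3 rooms available — violated.
Roadmap and Onboarding are combined into the same slot — holds.
Sync has to happen before Postmortem — holds.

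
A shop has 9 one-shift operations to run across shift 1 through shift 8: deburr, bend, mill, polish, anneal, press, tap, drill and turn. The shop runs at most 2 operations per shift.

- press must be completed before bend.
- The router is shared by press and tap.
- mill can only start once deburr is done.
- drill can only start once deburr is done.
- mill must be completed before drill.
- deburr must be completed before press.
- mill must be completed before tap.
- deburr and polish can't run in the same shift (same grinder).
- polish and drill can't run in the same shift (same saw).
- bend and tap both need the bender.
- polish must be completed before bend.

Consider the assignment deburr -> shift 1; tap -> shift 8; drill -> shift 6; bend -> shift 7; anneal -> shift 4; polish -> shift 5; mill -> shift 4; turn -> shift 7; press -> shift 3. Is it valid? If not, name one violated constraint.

drill can only start once deburr is done — holds.
mill must be completed before tap — holds.
press must be completed before bend — holds.
mill must be completed before drill — holds.
The router is shared by press and tap — holds.
bend and tap both need the bender — holds.
deburr must be completed before press — holds.
mill can only start once deburr is done — holds.
polish and drill can't run in the same shift (same saw) — holds.
deburr and polish can't run in the same shift (same grinder) — holds.
polish must be completed before bend — holds.
The shop runs at most 2 operations per shift — holds.

Yes, all constraints hold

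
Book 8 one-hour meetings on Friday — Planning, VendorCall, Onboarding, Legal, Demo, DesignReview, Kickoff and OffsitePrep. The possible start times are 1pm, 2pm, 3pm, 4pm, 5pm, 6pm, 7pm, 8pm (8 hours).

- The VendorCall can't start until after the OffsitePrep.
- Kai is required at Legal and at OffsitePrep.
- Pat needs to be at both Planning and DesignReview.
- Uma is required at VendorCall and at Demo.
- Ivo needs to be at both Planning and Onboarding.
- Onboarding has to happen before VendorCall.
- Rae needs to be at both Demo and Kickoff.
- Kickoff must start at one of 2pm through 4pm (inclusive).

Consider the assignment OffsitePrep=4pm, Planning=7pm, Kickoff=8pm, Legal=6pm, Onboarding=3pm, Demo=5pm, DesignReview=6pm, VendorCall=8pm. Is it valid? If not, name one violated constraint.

Invalid. Kickoff must start at one of 2pm through 4pm (inclusive).

Uma is required at VendorCall and at Demo — holds.
Kai is required at Legal and at OffsitePrep — holds.
Ivo needs to be at both Planning and Onboarding — holds.
Kickoff must start at one of 2pm through 4pm (inclusive) — violated.
Onboarding has to happen before VendorCall — holds.
The VendorCall can't start until after the OffsitePrep — holds.
Rae needs to be at both Demo and Kickoff — holds.
Pat needs to be at both Planning and DesignReview — holds.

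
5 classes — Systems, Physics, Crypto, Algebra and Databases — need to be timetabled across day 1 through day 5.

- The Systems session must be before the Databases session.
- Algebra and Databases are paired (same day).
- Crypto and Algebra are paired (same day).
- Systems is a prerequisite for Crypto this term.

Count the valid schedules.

50

Splitting on Systems: it can be day 1 (20), day 2 (15), day 3 (10), day 4 (5). Listing each branch's schedules as (Physics, Crypto, Algebra, Databases) by day number:
Systems=day 1: (1,2,2,2) (1,3,3,3) (1,4,4,4) (1,5,5,5) (2,2,2,2) (2,3,3,3) (2,4,4,4) (2,5,5,5) (3,2,2,2) (3,3,3,3) (3,4,4,4) (3,5,5,5) (4,2,2,2) (4,3,3,3) (4,4,4,4) (4,5,5,5) (5,2,2,2) (5,3,3,3) (5,4,4,4) (5,5,5,5) — 20.
Systems=day 2: (1,3,3,3) (1,4,4,4) (1,5,5,5) (2,3,3,3) (2,4,4,4) (2,5,5,5) (3,3,3,3) (3,4,4,4) (3,5,5,5) (4,3,3,3) (4,4,4,4) (4,5,5,5) (5,3,3,3) (5,4,4,4) (5,5,5,5) — 15.
Systems=day 3: (1,4,4,4) (1,5,5,5) (2,4,4,4) (2,5,5,5) (3,4,4,4) (3,5,5,5) (4,4,4,4) (4,5,5,5) (5,4,4,4) (5,5,5,5) — 10.
Systems=day 4: (1,5,5,5) (2,5,5,5) (3,5,5,5) (4,5,5,5) (5,5,5,5) — 5.
Summing: 20 + 15 + 10 + 5 = 50.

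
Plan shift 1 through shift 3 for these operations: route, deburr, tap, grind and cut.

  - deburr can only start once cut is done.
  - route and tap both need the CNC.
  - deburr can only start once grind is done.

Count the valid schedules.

30

Splitting on route: it can be shift 1 (10), shift 2 (10), shift 3 (10). Listing each branch's schedules as (deburr, tap, grind, cut) by shift number:
route=shift 1: (2,2,1,1) (2,3,1,1) (3,2,1,1) (3,2,1,2) (3,2,2,1) (3,2,2,2) (3,3,1,1) (3,3,1,2) (3,3,2,1) (3,3,2,2) — 10.
route=shift 2: (2,1,1,1) (2,3,1,1) (3,1,1,1) (3,1,1,2) (3,1,2,1) (3,1,2,2) (3,3,1,1) (3,3,1,2) (3,3,2,1) (3,3,2,2) — 10.
route=shift 3: (2,1,1,1) (2,2,1,1) (3,1,1,1) (3,1,1,2) (3,1,2,1) (3,1,2,2) (3,2,1,1) (3,2,1,2) (3,2,2,1) (3,2,2,2) — 10.
Summing: 10 + 10 + 10 = 30.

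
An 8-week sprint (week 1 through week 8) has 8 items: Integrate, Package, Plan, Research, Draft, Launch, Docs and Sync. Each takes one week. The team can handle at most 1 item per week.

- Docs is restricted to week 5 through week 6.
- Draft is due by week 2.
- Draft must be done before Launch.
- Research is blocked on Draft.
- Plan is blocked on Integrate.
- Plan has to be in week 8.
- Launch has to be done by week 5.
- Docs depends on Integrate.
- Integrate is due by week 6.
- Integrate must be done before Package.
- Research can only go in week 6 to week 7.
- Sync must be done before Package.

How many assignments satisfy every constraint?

Splitting on Integrate: it can be week 1 (7), week 2 (7), week 3 (11), week 4 (9). Listing each branch's schedules as (Package, Plan, Research, Draft, Launch, Docs, Sync) by week number:
Integrate=week 1: (4,8,7,2,5,6,3) (5,8,7,2,3,6,4) (5,8,7,2,4,6,3) (6,8,7,2,3,5,4) (6,8,7,2,4,5,3) (7,8,6,2,3,5,4) (7,8,6,2,4,5,3) — 7.
Integrate=week 2: (4,8,7,1,5,6,3) (5,8,7,1,3,6,4) (5,8,7,1,4,6,3) (6,8,7,1,3,5,4) (6,8,7,1,4,5,3) (7,8,6,1,3,5,4) (7,8,6,1,4,5,3) — 7.
Integrate=week 3: (4,8,7,1,5,6,2) (4,8,7,2,5,6,1) (5,8,7,1,2,6,4) (5,8,7,1,4,6,2) (5,8,7,2,4,6,1) (6,8,7,1,2,5,4) (6,8,7,1,4,5,2) (6,8,7,2,4,5,1) (7,8,6,1,2,5,4) (7,8,6,1,4,5,2) (7,8,6,2,4,5,1) — 11.
Integrate=week 4: (5,8,7,1,2,6,3) (5,8,7,1,3,6,2) (5,8,7,2,3,6,1) (6,8,7,1,2,5,3) (6,8,7,1,3,5,2) (6,8,7,2,3,5,1) (7,8,6,1,2,5,3) (7,8,6,1,3,5,2) (7,8,6,2,3,5,1) — 9.
Summing: 7 + 7 + 11 + 9 = 34.

34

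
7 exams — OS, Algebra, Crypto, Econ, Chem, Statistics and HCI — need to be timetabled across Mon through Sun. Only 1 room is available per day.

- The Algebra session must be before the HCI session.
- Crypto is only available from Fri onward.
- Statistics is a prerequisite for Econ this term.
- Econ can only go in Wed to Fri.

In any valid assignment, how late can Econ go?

Econ is available from Wed; Econ's own window allows nothing later than Fri.
Econ at Fri is achievable: Econ in Fri, Crypto in Sat, Algebra in Mon, Statistics in Tue, Chem in Sun, OS in Thu, HCI in Wed.

Fri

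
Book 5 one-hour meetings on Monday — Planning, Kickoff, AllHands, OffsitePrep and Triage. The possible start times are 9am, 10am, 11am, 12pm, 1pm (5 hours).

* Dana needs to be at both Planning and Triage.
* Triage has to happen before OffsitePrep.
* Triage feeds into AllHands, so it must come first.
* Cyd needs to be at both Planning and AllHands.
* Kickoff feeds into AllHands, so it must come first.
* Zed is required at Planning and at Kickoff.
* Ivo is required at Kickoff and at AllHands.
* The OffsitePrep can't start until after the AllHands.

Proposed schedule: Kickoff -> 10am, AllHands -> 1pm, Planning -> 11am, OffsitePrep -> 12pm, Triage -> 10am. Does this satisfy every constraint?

Invalid. The OffsitePrep can't start until after the AllHands.

The OffsitePrep can't start until after the AllHands — violated.
Triage feeds into AllHands, so it must come first — holds.
Ivo is required at Kickoff and at AllHands — holds.
Zed is required at Planning and at Kickoff — holds.
Triage has to happen before OffsitePrep — holds.
Cyd needs to be at both Planning and AllHands — holds.
Kickoff feeds into AllHands, so it must come first — holds.
Dana needs to be at both Planning and Triage — holds.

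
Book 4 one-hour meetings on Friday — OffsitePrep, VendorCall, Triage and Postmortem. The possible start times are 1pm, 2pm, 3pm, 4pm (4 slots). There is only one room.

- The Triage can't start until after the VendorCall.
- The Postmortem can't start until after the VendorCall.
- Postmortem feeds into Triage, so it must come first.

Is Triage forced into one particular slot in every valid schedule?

Triage can be 3pm (e.g. OffsitePrep -> 4pm; VendorCall -> 1pm; Postmortem -> 2pm; Triage -> 3pm) or 4pm (e.g. Postmortem in 2pm; Triage in 4pm; VendorCall in 1pm; OffsitePrep in 3pm).

No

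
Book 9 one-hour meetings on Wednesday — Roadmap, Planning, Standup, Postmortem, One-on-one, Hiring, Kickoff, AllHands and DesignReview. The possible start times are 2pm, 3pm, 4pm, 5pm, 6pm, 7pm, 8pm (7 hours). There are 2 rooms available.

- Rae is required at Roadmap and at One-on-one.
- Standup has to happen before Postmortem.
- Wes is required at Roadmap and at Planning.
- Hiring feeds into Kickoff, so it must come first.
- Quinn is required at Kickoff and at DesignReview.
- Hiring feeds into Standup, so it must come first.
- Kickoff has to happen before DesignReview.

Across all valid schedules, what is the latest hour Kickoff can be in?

Precedence pushes Kickoff to at least 3pm; downstream work caps Kickoff at 7pm.
Kickoff at 7pm is achievable: Planning=3pm, Postmortem=4pm, Roadmap=2pm, Kickoff=7pm, Hiring=2pm, One-on-one=4pm, AllHands=5pm, Standup=3pm, DesignReview=8pm.

7pm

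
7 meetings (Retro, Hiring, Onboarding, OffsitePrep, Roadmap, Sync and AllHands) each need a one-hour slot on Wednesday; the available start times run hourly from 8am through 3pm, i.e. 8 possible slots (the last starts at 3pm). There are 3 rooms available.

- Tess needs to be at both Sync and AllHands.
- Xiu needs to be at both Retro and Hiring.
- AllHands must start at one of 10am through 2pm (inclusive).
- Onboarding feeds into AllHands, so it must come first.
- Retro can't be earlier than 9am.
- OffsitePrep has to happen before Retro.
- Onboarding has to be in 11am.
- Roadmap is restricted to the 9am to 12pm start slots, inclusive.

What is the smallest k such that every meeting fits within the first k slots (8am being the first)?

The precedence chain requires at least 2 distinct slots.
With at most 3 per slot and 7 meetings, at least 3 slots are needed.
Propagating the time windows through the other constraints, AllHands can't land before 12pm — that is slot 5 counting from 8am — so the schedule must run through at least 5 slots.
5 works (last occupied slot: 12pm): for example Onboarding=11am; Retro=9am; Sync=8am; Hiring=8am; Roadmap=9am; AllHands=12pm; OffsitePrep=8am.

5 slots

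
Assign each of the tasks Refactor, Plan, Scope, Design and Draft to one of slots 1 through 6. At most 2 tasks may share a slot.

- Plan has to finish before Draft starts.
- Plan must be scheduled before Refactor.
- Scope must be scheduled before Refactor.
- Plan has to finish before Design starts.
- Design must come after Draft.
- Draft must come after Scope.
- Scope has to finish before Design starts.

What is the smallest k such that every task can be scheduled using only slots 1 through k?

The precedence chain requires at least 3 distinct slots.
With at most 2 per slot and 5 tasks, at least 3 slots are needed.
3 works (last occupied slot: 3): for example Scope -> 1, Refactor -> 2, Draft -> 2, Design -> 3, Plan -> 1.

3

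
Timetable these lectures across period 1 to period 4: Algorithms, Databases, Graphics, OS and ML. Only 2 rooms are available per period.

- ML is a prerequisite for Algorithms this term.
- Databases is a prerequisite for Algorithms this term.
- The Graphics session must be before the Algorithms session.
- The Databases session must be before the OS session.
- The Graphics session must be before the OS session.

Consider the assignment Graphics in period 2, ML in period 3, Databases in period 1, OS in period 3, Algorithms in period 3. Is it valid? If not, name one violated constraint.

No. Only 2 rooms are available per period is not satisfied.

Databases is a prerequisite for Algorithms this term — holds.
The Graphics session must be before the OS session — holds.
The Databases session must be before the OS session — holds.
ML is a prerequisite for Algorithms this term — violated.
The Graphics session must be before the Algorithms session — holds.
Only 2 rooms are available per period — violated.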